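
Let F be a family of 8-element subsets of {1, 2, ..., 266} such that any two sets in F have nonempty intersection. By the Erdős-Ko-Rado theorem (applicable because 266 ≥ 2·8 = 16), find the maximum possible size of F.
max |F| = C(265, 7) = 16810859697060

Erdős-Ko-Rado (1961): when n ≥ 2k, max |F| = C(n−1, k−1). The bound is attained by the star {A : i ∈ A} for any fixed i ∈ [n]. Here C(266−1, 8−1) = C(265, 7) = 16810859697060.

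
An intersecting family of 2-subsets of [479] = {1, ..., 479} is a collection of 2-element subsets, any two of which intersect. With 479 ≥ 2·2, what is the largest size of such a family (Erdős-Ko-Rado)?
max |F| = C(478, 1) = 478

The Erdős-Ko-Rado theorem states: for n ≥ 2k, an intersecting family of k-subsets of an n-element set has size at most C(n − 1, k − 1), with equality for 'star' families {A ⊆ [n] : |A| = k, i ∈ A} (fix an element i). For n = 479, k = 2: C(478, 1) = 478.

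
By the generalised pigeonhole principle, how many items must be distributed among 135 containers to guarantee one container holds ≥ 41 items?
n = (41 − 1)·135 + 1 = 5401

By the generalised pigeonhole principle, to guarantee some box contains ≥ r objects we need more than (r − 1) · k objects total. Threshold: n = (r − 1) · k + 1. With r = 41 and k = 135: n = 40 · 135 + 1 = 5400 + 1 = 5401. For n = 5400 = 40 · 135, we can put exactly 40 objects in every box, avoiding 41 in any single one — so 5401 is tight.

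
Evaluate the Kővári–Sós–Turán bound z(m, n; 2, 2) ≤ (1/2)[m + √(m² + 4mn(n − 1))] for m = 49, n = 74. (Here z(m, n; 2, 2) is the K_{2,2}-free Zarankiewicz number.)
z(49, 74; 2, 2) ≤ (1/2)[49 + √(49² + 4·49·74·73)] = (1/2)[49 + √1061193] = 539.5711

Kővári–Sós–Turán: let r_1, ..., r_49 be the row sums and z = Σ r_i the total number of 1s. Each pair of columns can share at most one row with both entries 1 (else a 2×2 all-ones block appears), so Σ_i C(r_i, 2) ≤ C(74, 2) = 2701. By convexity Σ_i C(r_i, 2) ≥ 49·C(z/49, 2) = z(z − 49)/(2·49), giving z² − 49z − 49·74·73 ≤ 0 and hence z ≤ (1/2)[49 + √(2401 + 4·264698)] = (1/2)[49 + √1061193] ≈ (1/2)(49 + 1030.1422) = 539.5711.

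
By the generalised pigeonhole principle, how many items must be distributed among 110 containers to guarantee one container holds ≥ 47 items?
n = (47 − 1)·110 + 1 = 5061

By the generalised pigeonhole principle, to guarantee some box contains ≥ r objects we need more than (r − 1) · k objects total. Threshold: n = (r − 1) · k + 1. With r = 47 and k = 110: n = 46 · 110 + 1 = 5060 + 1 = 5061. For n = 5060 = 46 · 110, we can put exactly 46 objects in every box, avoiding 47 in any single one — so 5061 is tight.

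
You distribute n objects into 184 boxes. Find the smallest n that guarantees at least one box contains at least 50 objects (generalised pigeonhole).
n = (50 − 1)·184 + 1 = 9017

By the generalised pigeonhole principle, to guarantee some box contains ≥ r objects we need more than (r − 1) · k objects total. Threshold: n = (r − 1) · k + 1. With r = 50 and k = 184: n = 49 · 184 + 1 = 9016 + 1 = 9017. For n = 9016 = 49 · 184, we can put exactly 49 objects in every box, avoiding 50 in any single one — so 9017 is tight.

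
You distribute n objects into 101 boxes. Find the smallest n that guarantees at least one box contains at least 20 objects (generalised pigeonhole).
n = (20 − 1)·101 + 1 = 1920

By the generalised pigeonhole principle, to guarantee some box contains ≥ r objects we need more than (r − 1) · k objects total. Threshold: n = (r − 1) · k + 1. With r = 20 and k = 101: n = 19 · 101 + 1 = 1919 + 1 = 1920. For n = 1919 = 19 · 101, we can put exactly 19 objects in every box, avoiding 20 in any single one — so 1920 is tight.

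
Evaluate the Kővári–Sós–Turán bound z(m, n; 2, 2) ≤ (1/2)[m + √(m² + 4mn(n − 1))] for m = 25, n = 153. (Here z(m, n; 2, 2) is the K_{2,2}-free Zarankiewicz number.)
z(25, 153; 2, 2) ≤ (1/2)[25 + √(25² + 4·25·153·152)] = (1/2)[25 + √2326225] = 775.0984

Kővári–Sós–Turán: let r_1, ..., r_25 be the row sums and z = Σ r_i the total number of 1s. Each pair of columns can share at most one row with both entries 1 (else a 2×2 all-ones block appears), so Σ_i C(r_i, 2) ≤ C(153, 2) = 11628. By convexity Σ_i C(r_i, 2) ≥ 25·C(z/25, 2) = z(z − 25)/(2·25), giving z² − 25z − 25·153·152 ≤ 0 and hence z ≤ (1/2)[25 + √(625 + 4·581400)] = (1/2)[25 + √2326225] ≈ (1/2)(25 + 1525.1967) = 775.0984.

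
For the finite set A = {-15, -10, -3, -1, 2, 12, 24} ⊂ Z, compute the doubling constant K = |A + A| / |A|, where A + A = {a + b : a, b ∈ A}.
K = |A + A| / |A| = 25/7

Enumerate A + A = {a + b : a, b ∈ A}. With |A| = 7, there are |A|^2 = 49 ordered sum pairs; collecting distinct values, A + A = {-30, -25, -20, -18, -16, -13, -11, -8, -6, -4, -3, -2, -1, 1, 2, 4, 9, 11, 14, 21, 23, 24, 26, 36, 48}, so |A + A| = 25. Thus K = 25/7. For comparison, the minimum possible |A + A| over all 7-element sets is 2·7 − 1 = 13 (so min K = 13/7), attained only by arithmetic progressions.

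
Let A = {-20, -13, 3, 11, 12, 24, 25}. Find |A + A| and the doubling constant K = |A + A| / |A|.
K = |A + A| / |A| = 27/7

Enumerate A + A = {a + b : a, b ∈ A}. With |A| = 7, there are |A|^2 = 49 ordered sum pairs; collecting distinct values, A + A = {-40, -33, -26, -17, -10, -9, -8, -2, -1, 4, 5, 6, 11, 12, 14, 15, 22, 23, 24, 27, 28, 35, 36, 37, 48, 49, 50}, so |A + A| = 27. Thus K = 27/7. For comparison, the minimum possible |A + A| over all 7-element sets is 2·7 − 1 = 13 (so min K = 13/7), attained only by arithmetic progressions.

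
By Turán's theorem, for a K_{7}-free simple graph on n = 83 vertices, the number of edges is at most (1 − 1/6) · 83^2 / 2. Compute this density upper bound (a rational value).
Turán density bound = (5/6) · 83^2/2 = 34445/12 ≈ 2870.4167

Turán's theorem: ex(n, K_{r+1}) is achieved by the complete r-partite Turán graph T(n, r) with parts as balanced as possible, and is at most (1 − 1/r) · n^2/2. For r = 6, n = 83: the density bound is (5/6) · 6889/2 = 34445/12 ≈ 2870.4167. The integer-valued extremum is e(T(83, 6)) = 2870, which is strictly less than the density bound 34445/12 since 6 ∤ 83 (the parts of T(83, 6) cannot all be equal).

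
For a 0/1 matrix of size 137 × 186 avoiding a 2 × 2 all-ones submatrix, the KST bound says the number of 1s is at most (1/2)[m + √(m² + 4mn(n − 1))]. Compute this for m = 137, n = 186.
z(137, 186; 2, 2) ≤ (1/2)[137 + √(137² + 4·137·186·185)] = (1/2)[137 + √18875449] = 2240.7942

Kővári–Sós–Turán: let r_1, ..., r_137 be the row sums and z = Σ r_i the total number of 1s. Each pair of columns can share at most one row with both entries 1 (else a 2×2 all-ones block appears), so Σ_i C(r_i, 2) ≤ C(186, 2) = 17205. By convexity Σ_i C(r_i, 2) ≥ 137·C(z/137, 2) = z(z − 137)/(2·137), giving z² − 137z − 137·186·185 ≤ 0 and hence z ≤ (1/2)[137 + √(18769 + 4·4714170)] = (1/2)[137 + √18875449] ≈ (1/2)(137 + 4344.5885) = 2240.7942.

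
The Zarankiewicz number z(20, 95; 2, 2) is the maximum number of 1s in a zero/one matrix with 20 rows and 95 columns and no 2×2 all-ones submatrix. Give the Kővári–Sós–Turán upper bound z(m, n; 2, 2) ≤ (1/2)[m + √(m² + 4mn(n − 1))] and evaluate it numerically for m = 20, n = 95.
z(20, 95; 2, 2) ≤ (1/2)[20 + √(20² + 4·20·95·94)] = (1/2)[20 + √714800] = 432.7292

Kővári–Sós–Turán: let r_1, ..., r_20 be the row sums and z = Σ r_i the total number of 1s. Each pair of columns can share at most one row with both entries 1 (else a 2×2 all-ones block appears), so Σ_i C(r_i, 2) ≤ C(95, 2) = 4465. By convexity Σ_i C(r_i, 2) ≥ 20·C(z/20, 2) = z(z − 20)/(2·20), giving z² − 20z − 20·95·94 ≤ 0 and hence z ≤ (1/2)[20 + √(400 + 4·178600)] = (1/2)[20 + √714800] ≈ (1/2)(20 + 845.4585) = 432.7292.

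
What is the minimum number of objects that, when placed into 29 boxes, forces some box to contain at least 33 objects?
n = (33 − 1)·29 + 1 = 929

By the generalised pigeonhole principle, to guarantee some box contains ≥ r objects we need more than (r − 1) · k objects total. Threshold: n = (r − 1) · k + 1. With r = 33 and k = 29: n = 32 · 29 + 1 = 928 + 1 = 929. For n = 928 = 32 · 29, we can put exactly 32 objects in every box, avoiding 33 in any single one — so 929 is tight.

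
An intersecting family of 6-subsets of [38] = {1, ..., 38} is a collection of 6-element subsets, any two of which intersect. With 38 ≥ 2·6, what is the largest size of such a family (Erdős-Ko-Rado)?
max |F| = C(37, 5) = 435897

The Erdős-Ko-Rado theorem states: for n ≥ 2k, an intersecting family of k-subsets of an n-element set has size at most C(n − 1, k − 1), with equality for 'star' families {A ⊆ [n] : |A| = k, i ∈ A} (fix an element i). For n = 38, k = 6: C(37, 5) = 435897.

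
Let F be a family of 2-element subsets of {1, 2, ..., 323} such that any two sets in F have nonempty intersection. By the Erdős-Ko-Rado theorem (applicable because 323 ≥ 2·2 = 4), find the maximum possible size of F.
max |F| = C(322, 1) = 322

The Erdős-Ko-Rado theorem states: for n ≥ 2k, an intersecting family of k-subsets of an n-element set has size at most C(n − 1, k − 1), with equality for 'star' families {A ⊆ [n] : |A| = k, i ∈ A} (fix an element i). For n = 323, k = 2: C(322, 1) = 322.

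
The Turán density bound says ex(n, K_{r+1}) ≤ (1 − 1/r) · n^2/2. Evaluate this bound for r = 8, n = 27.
Turán density bound = (7/8) · 27^2/2 = 5103/16 ≈ 318.9375

Turán's theorem: ex(n, K_{r+1}) is achieved by the complete r-partite Turán graph T(n, r) with parts as balanced as possible, and is at most (1 − 1/r) · n^2/2. For r = 8, n = 27: the density bound is (7/8) · 729/2 = 5103/16 ≈ 318.9375. The integer-valued extremum is e(T(27, 8)) = 318, which is strictly less than the density bound 5103/16 since 8 ∤ 27 (the parts of T(27, 8) cannot all be equal).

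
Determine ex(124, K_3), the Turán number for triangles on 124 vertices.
ex(124, K_3) = ⌊124^2/4⌋ = 3844

Mantel (1907): a triangle-free graph on n vertices has at most ⌊n^2/4⌋ edges, with equality for the complete bipartite graph K_{⌊n/2⌋, ⌈n/2⌉}. For n = 124: ⌊124^2/4⌋ = ⌊15376/4⌋ = 3844. The extremal graph is K_{62, 62}, which has 62·62 = 3844 edges.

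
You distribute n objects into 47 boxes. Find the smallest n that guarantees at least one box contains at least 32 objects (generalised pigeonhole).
n = (32 − 1)·47 + 1 = 1458

By the generalised pigeonhole principle, to guarantee some box contains ≥ r objects we need more than (r − 1) · k objects total. Threshold: n = (r − 1) · k + 1. With r = 32 and k = 47: n = 31 · 47 + 1 = 1457 + 1 = 1458. For n = 1457 = 31 · 47, we can put exactly 31 objects in every box, avoiding 32 in any single one — so 1458 is tight.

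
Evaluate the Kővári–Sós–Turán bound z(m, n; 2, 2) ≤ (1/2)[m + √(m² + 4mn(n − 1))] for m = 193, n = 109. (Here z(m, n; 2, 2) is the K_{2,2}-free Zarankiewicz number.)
z(193, 109; 2, 2) ≤ (1/2)[193 + √(193² + 4·193·109·108)] = (1/2)[193 + √9125233] = 1606.9

Kővári–Sós–Turán: let r_1, ..., r_193 be the row sums and z = Σ r_i the total number of 1s. Each pair of columns can share at most one row with both entries 1 (else a 2×2 all-ones block appears), so Σ_i C(r_i, 2) ≤ C(109, 2) = 5886. By convexity Σ_i C(r_i, 2) ≥ 193·C(z/193, 2) = z(z − 193)/(2·193), giving z² − 193z − 193·109·108 ≤ 0 and hence z ≤ (1/2)[193 + √(37249 + 4·2271996)] = (1/2)[193 + √9125233] ≈ (1/2)(193 + 3020.8001) = 1606.9.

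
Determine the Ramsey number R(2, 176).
R(2, 176) = 176

R(2, k) = k for all k ≥ 2: in a 2-colouring of K_k, either some edge is red (a red K_2) or all edges are blue (a blue K_k). And K_{175} coloured all-blue has no blue K_176, so R(2, 176) > 175. Hence R(2, 176) = 176.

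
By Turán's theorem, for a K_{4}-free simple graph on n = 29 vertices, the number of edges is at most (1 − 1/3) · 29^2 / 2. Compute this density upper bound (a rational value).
Turán density bound = (2/3) · 29^2/2 = 841/3 ≈ 280.3333

Turán's theorem: ex(n, K_{r+1}) is achieved by the complete r-partite Turán graph T(n, r) with parts as balanced as possible, and is at most (1 − 1/r) · n^2/2. For r = 3, n = 29: the density bound is (2/3) · 841/2 = 841/3 ≈ 280.3333. The integer-valued extremum is e(T(29, 3)) = 280, which is strictly less than the density bound 841/3 since 3 ∤ 29 (the parts of T(29, 3) cannot all be equal).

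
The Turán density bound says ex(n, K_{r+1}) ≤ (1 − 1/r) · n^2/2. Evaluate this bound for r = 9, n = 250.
Turán density bound = (8/9) · 250^2/2 = 250000/9 ≈ 27777.7778

Turán's theorem: ex(n, K_{r+1}) is achieved by the complete r-partite Turán graph T(n, r) with parts as balanced as possible, and is at most (1 − 1/r) · n^2/2. For r = 9, n = 250: the density bound is (8/9) · 62500/2 = 250000/9 ≈ 27777.7778. The integer-valued extremum is e(T(250, 9)) = 27777, which is strictly less than the density bound 250000/9 since 9 ∤ 250 (the parts of T(250, 9) cannot all be equal).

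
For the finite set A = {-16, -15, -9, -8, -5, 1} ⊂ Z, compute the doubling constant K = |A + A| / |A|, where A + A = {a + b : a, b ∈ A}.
K = |A + A| / |A| = 19/6

Enumerate A + A = {a + b : a, b ∈ A}. With |A| = 6, there are |A|^2 = 36 ordered sum pairs; collecting distinct values, A + A = {-32, -31, -30, -25, -24, -23, -21, -20, -18, -17, -16, -15, -14, -13, -10, -8, -7, -4, 2}, so |A + A| = 19. Thus K = 19/6. For comparison, the minimum possible |A + A| over all 6-element sets is 2·6 − 1 = 11 (so min K = 11/6), attained only by arithmetic progressions.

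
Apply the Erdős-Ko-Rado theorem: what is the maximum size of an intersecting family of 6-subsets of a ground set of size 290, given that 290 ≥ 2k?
max |F| = C(289, 5) = 16225641432

The Erdős-Ko-Rado theorem states: for n ≥ 2k, an intersecting family of k-subsets of an n-element set has size at most C(n − 1, k − 1), with equality for 'star' families {A ⊆ [n] : |A| = k, i ∈ A} (fix an element i). For n = 290, k = 6: C(289, 5) = 16225641432.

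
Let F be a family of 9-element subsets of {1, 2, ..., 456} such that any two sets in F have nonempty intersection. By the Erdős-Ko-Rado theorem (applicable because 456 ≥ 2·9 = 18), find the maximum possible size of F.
max |F| = C(455, 8) = 42824941024265400

Erdős-Ko-Rado (1961): when n ≥ 2k, max |F| = C(n−1, k−1). The bound is attained by the star {A : i ∈ A} for any fixed i ∈ [n]. Here C(456−1, 9−1) = C(455, 8) = 42824941024265400.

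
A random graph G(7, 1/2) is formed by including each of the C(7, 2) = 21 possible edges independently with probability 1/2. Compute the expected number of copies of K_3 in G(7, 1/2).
E[# K_3] = C(7, 3) · (1/2)^C(3, 2) = 35 / 2^3 = 4.375

For each 3-subset S of vertices (there are C(7, 3) = 35 such S), let X_S = 1 if S induces a K_3 (all C(3, 2) = 3 edges present). Then P(X_S = 1) = (1/2)^3 = 1/8. By linearity of expectation, E[# K_3] = C(7, 3) · (1/2)^3 = 35 / 8 = 4.375.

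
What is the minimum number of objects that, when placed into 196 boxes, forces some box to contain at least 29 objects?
n = (29 − 1)·196 + 1 = 5489

By the generalised pigeonhole principle, to guarantee some box contains ≥ r objects we need more than (r − 1) · k objects total. Threshold: n = (r − 1) · k + 1. With r = 29 and k = 196: n = 28 · 196 + 1 = 5488 + 1 = 5489. For n = 5488 = 28 · 196, we can put exactly 28 objects in every box, avoiding 29 in any single one — so 5489 is tight.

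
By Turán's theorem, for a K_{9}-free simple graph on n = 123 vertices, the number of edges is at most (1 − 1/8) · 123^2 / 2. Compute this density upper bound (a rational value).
Turán density bound = (7/8) · 123^2/2 = 105903/16 ≈ 6618.9375

Turán's theorem: ex(n, K_{r+1}) is achieved by the complete r-partite Turán graph T(n, r) with parts as balanced as possible, and is at most (1 − 1/r) · n^2/2. For r = 8, n = 123: the density bound is (7/8) · 15129/2 = 105903/16 ≈ 6618.9375. The integer-valued extremum is e(T(123, 8)) = 6618, which is strictly less than the density bound 105903/16 since 8 ∤ 123 (the parts of T(123, 8) cannot all be equal).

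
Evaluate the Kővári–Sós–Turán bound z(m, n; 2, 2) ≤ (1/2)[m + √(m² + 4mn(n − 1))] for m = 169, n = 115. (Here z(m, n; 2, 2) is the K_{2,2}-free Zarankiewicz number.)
z(169, 115; 2, 2) ≤ (1/2)[169 + √(169² + 4·169·115·114)] = (1/2)[169 + √8890921] = 1575.3824

Kővári–Sós–Turán: let r_1, ..., r_169 be the row sums and z = Σ r_i the total number of 1s. Each pair of columns can share at most one row with both entries 1 (else a 2×2 all-ones block appears), so Σ_i C(r_i, 2) ≤ C(115, 2) = 6555. By convexity Σ_i C(r_i, 2) ≥ 169·C(z/169, 2) = z(z − 169)/(2·169), giving z² − 169z − 169·115·114 ≤ 0 and hence z ≤ (1/2)[169 + √(28561 + 4·2215590)] = (1/2)[169 + √8890921] ≈ (1/2)(169 + 2981.7647) = 1575.3824.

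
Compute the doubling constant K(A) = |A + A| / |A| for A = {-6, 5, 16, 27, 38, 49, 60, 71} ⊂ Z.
K = |A + A| / |A| = 15/8

Enumerate A + A = {a + b : a, b ∈ A}. With |A| = 8, there are |A|^2 = 64 ordered sum pairs; collecting distinct values, A + A = {-12, -1, 10, 21, 32, 43, 54, 65, 76, 87, 98, 109, 120, 131, 142}, so |A + A| = 15. Thus K = 15/8. Here |A + A| = 2|A| − 1 = 15, the minimum possible — so K = 15/8 is minimal, which holds iff A is an arithmetic progression.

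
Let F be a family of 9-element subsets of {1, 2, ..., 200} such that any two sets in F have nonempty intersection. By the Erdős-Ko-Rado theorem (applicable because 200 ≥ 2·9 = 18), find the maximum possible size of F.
max |F| = C(199, 8) = 52895036330136

The Erdős-Ko-Rado theorem states: for n ≥ 2k, an intersecting family of k-subsets of an n-element set has size at most C(n − 1, k − 1), with equality for 'star' families {A ⊆ [n] : |A| = k, i ∈ A} (fix an element i). For n = 200, k = 9: C(199, 8) = 52895036330136.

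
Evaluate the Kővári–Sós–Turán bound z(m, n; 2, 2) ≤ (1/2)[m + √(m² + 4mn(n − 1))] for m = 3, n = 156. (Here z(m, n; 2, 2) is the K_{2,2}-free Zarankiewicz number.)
z(3, 156; 2, 2) ≤ (1/2)[3 + √(3² + 4·3·156·155)] = (1/2)[3 + √290169] = 270.8367

Kővári–Sós–Turán: let r_1, ..., r_3 be the row sums and z = Σ r_i the total number of 1s. Each pair of columns can share at most one row with both entries 1 (else a 2×2 all-ones block appears), so Σ_i C(r_i, 2) ≤ C(156, 2) = 12090. By convexity Σ_i C(r_i, 2) ≥ 3·C(z/3, 2) = z(z − 3)/(2·3), giving z² − 3z − 3·156·155 ≤ 0 and hence z ≤ (1/2)[3 + √(9 + 4·72540)] = (1/2)[3 + √290169] ≈ (1/2)(3 + 538.6734) = 270.8367.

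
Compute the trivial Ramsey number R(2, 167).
R(2, 167) = 167

R(2, k) = k for all k ≥ 2: in a 2-colouring of K_k, either some edge is red (a red K_2) or all edges are blue (a blue K_k). And K_{166} coloured all-blue has no blue K_167, so R(2, 167) > 166. Hence R(2, 167) = 167.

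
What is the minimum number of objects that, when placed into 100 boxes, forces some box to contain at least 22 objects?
n = (22 − 1)·100 + 1 = 2101

By the generalised pigeonhole principle, to guarantee some box contains ≥ r objects we need more than (r − 1) · k objects total. Threshold: n = (r − 1) · k + 1. With r = 22 and k = 100: n = 21 · 100 + 1 = 2100 + 1 = 2101. For n = 2100 = 21 · 100, we can put exactly 21 objects in every box, avoiding 22 in any single one — so 2101 is tight.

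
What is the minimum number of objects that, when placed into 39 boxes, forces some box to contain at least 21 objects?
n = (21 − 1)·39 + 1 = 781

By the generalised pigeonhole principle, to guarantee some box contains ≥ r objects we need more than (r − 1) · k objects total. Threshold: n = (r − 1) · k + 1. With r = 21 and k = 39: n = 20 · 39 + 1 = 780 + 1 = 781. For n = 780 = 20 · 39, we can put exactly 20 objects in every box, avoiding 21 in any single one — so 781 is tight.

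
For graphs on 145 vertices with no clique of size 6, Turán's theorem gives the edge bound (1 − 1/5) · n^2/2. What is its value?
Turán density bound = (4/5) · 145^2/2 = 8410

Turán's theorem: ex(n, K_{r+1}) is achieved by the complete r-partite Turán graph T(n, r) with parts as balanced as possible, and is at most (1 − 1/r) · n^2/2. For r = 5, n = 145: the density bound is (4/5) · 21025/2 = 8410. Since 5 ∣ 145, the Turán graph T(145, 5) has parts of equal size 29, and its edge count e(T(145, 5)) = 8410 attains the density bound exactly.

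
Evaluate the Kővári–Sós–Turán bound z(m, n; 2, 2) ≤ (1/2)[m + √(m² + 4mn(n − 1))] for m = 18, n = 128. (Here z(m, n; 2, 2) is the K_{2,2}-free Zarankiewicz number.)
z(18, 128; 2, 2) ≤ (1/2)[18 + √(18² + 4·18·128·127)] = (1/2)[18 + √1170756] = 550.0074

Kővári–Sós–Turán: let r_1, ..., r_18 be the row sums and z = Σ r_i the total number of 1s. Each pair of columns can share at most one row with both entries 1 (else a 2×2 all-ones block appears), so Σ_i C(r_i, 2) ≤ C(128, 2) = 8128. By convexity Σ_i C(r_i, 2) ≥ 18·C(z/18, 2) = z(z − 18)/(2·18), giving z² − 18z − 18·128·127 ≤ 0 and hence z ≤ (1/2)[18 + √(324 + 4·292608)] = (1/2)[18 + √1170756] ≈ (1/2)(18 + 1082.0148) = 550.0074.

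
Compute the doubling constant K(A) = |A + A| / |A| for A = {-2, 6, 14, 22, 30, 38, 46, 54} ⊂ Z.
K = |A + A| / |A| = 15/8

Enumerate A + A = {a + b : a, b ∈ A}. With |A| = 8, there are |A|^2 = 64 ordered sum pairs; collecting distinct values, A + A = {-4, 4, 12, 20, 28, 36, 44, 52, 60, 68, 76, 84, 92, 100, 108}, so |A + A| = 15. Thus K = 15/8. Here |A + A| = 2|A| − 1 = 15, the minimum possible — so K = 15/8 is minimal, which holds iff A is an arithmetic progression.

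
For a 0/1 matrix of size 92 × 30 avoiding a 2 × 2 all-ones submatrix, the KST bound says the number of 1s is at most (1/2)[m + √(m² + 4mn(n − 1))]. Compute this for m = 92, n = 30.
z(92, 30; 2, 2) ≤ (1/2)[92 + √(92² + 4·92·30·29)] = (1/2)[92 + √328624] = 332.6287

Kővári–Sós–Turán: let r_1, ..., r_92 be the row sums and z = Σ r_i the total number of 1s. Each pair of columns can share at most one row with both entries 1 (else a 2×2 all-ones block appears), so Σ_i C(r_i, 2) ≤ C(30, 2) = 435. By convexity Σ_i C(r_i, 2) ≥ 92·C(z/92, 2) = z(z − 92)/(2·92), giving z² − 92z − 92·30·29 ≤ 0 and hence z ≤ (1/2)[92 + √(8464 + 4·80040)] = (1/2)[92 + √328624] ≈ (1/2)(92 + 573.2574) = 332.6287.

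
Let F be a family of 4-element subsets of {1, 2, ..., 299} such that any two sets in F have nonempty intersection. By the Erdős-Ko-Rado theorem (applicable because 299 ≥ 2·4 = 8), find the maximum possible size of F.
max |F| = C(298, 3) = 4366296

The Erdős-Ko-Rado theorem states: for n ≥ 2k, an intersecting family of k-subsets of an n-element set has size at most C(n − 1, k − 1), with equality for 'star' families {A ⊆ [n] : |A| = k, i ∈ A} (fix an element i). For n = 299, k = 4: C(298, 3) = 4366296.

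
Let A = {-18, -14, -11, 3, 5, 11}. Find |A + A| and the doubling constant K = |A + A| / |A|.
K = |A + A| / |A| = 21/6 = 7/2

Enumerate A + A = {a + b : a, b ∈ A}. With |A| = 6, there are |A|^2 = 36 ordered sum pairs; collecting distinct values, A + A = {-36, -32, -29, -28, -25, -22, -15, -13, -11, -9, -8, -7, -6, -3, 0, 6, 8, 10, 14, 16, 22}, so |A + A| = 21. Thus K = 21/6 = 7/2. For comparison, the minimum possible |A + A| over all 6-element sets is 2·6 − 1 = 11 (so min K = 11/6), attained only by arithmetic progressions.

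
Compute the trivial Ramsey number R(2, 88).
R(2, 88) = 88

R(2, k) = k for all k ≥ 2: in a 2-colouring of K_k, either some edge is red (a red K_2) or all edges are blue (a blue K_k). And K_{87} coloured all-blue has no blue K_88, so R(2, 88) > 87. Hence R(2, 88) = 88.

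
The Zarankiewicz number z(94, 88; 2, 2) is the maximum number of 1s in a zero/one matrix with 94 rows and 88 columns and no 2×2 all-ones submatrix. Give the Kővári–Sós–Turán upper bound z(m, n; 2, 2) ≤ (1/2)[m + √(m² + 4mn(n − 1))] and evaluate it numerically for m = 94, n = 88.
z(94, 88; 2, 2) ≤ (1/2)[94 + √(94² + 4·94·88·87)] = (1/2)[94 + √2887492] = 896.6311

Kővári–Sós–Turán: let r_1, ..., r_94 be the row sums and z = Σ r_i the total number of 1s. Each pair of columns can share at most one row with both entries 1 (else a 2×2 all-ones block appears), so Σ_i C(r_i, 2) ≤ C(88, 2) = 3828. By convexity Σ_i C(r_i, 2) ≥ 94·C(z/94, 2) = z(z − 94)/(2·94), giving z² − 94z − 94·88·87 ≤ 0 and hence z ≤ (1/2)[94 + √(8836 + 4·719664)] = (1/2)[94 + √2887492] ≈ (1/2)(94 + 1699.2622) = 896.6311.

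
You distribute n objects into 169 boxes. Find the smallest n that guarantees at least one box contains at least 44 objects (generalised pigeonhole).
n = (44 − 1)·169 + 1 = 7268

By the generalised pigeonhole principle, to guarantee some box contains ≥ r objects we need more than (r − 1) · k objects total. Threshold: n = (r − 1) · k + 1. With r = 44 and k = 169: n = 43 · 169 + 1 = 7267 + 1 = 7268. For n = 7267 = 43 · 169, we can put exactly 43 objects in every box, avoiding 44 in any single one — so 7268 is tight.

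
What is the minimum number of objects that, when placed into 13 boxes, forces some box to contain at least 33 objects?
n = (33 − 1)·13 + 1 = 417

By the generalised pigeonhole principle, to guarantee some box contains ≥ r objects we need more than (r − 1) · k objects total. Threshold: n = (r − 1) · k + 1. With r = 33 and k = 13: n = 32 · 13 + 1 = 416 + 1 = 417. For n = 416 = 32 · 13, we can put exactly 32 objects in every box, avoiding 33 in any single one — so 417 is tight.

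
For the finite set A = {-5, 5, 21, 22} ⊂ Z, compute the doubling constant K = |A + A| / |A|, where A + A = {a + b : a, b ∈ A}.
K = |A + A| / |A| = 10/4 = 5/2

Enumerate A + A = {a + b : a, b ∈ A}. With |A| = 4, there are |A|^2 = 16 ordered sum pairs; collecting distinct values, A + A = {-10, 0, 10, 16, 17, 26, 27, 42, 43, 44}, so |A + A| = 10. Thus K = 10/4 = 5/2. For comparison, the minimum possible |A + A| over all 4-element sets is 2·4 − 1 = 7 (so min K = 7/4), attained only by arithmetic progressions.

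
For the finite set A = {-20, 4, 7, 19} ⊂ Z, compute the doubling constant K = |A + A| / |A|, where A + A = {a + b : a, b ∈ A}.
K = |A + A| / |A| = 10/4 = 5/2

Enumerate A + A = {a + b : a, b ∈ A}. With |A| = 4, there are |A|^2 = 16 ordered sum pairs; collecting distinct values, A + A = {-40, -16, -13, -1, 8, 11, 14, 23, 26, 38}, so |A + A| = 10. Thus K = 10/4 = 5/2. For comparison, the minimum possible |A + A| over all 4-element sets is 2·4 − 1 = 7 (so min K = 7/4), attained only by arithmetic progressions.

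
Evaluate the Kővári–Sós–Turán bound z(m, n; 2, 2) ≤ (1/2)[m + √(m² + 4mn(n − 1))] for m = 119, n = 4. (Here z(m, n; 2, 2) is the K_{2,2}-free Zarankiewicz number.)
z(119, 4; 2, 2) ≤ (1/2)[119 + √(119² + 4·119·4·3)] = (1/2)[119 + √19873] = 129.9858

Kővári–Sós–Turán: let r_1, ..., r_119 be the row sums and z = Σ r_i the total number of 1s. Each pair of columns can share at most one row with both entries 1 (else a 2×2 all-ones block appears), so Σ_i C(r_i, 2) ≤ C(4, 2) = 6. By convexity Σ_i C(r_i, 2) ≥ 119·C(z/119, 2) = z(z − 119)/(2·119), giving z² − 119z − 119·4·3 ≤ 0 and hence z ≤ (1/2)[119 + √(14161 + 4·1428)] = (1/2)[119 + √19873] ≈ (1/2)(119 + 140.9716) = 129.9858.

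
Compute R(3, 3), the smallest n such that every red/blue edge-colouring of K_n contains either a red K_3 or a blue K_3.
R(3, 3) = 6

Lower bound: the 5-cycle C_5 (with the remaining edges as the complement) gives a 2-colouring of K_5 with no monochromatic triangle, so R(3, 3) > 5.
Upper bound: in K_6, any vertex has 5 incident edges, so by pigeonhole ≥3 are the same colour (say red). If any pair of those red neighbours has a red edge between them, we get a red triangle; otherwise the three neighbours span a blue triangle. So every 2-colouring of K_6 has a monochromatic triangle.
Hence R(3, 3) = 6.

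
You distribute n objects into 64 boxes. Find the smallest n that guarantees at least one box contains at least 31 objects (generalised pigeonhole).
n = (31 − 1)·64 + 1 = 1921

By the generalised pigeonhole principle, to guarantee some box contains ≥ r objects we need more than (r − 1) · k objects total. Threshold: n = (r − 1) · k + 1. With r = 31 and k = 64: n = 30 · 64 + 1 = 1920 + 1 = 1921. For n = 1920 = 30 · 64, we can put exactly 30 objects in every box, avoiding 31 in any single one — so 1921 is tight.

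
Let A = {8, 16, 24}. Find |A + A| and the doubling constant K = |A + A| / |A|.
K = |A + A| / |A| = 5/3

Enumerate A + A = {a + b : a, b ∈ A}. With |A| = 3, there are |A|^2 = 9 ordered sum pairs; collecting distinct values, A + A = {16, 24, 32, 40, 48}, so |A + A| = 5. Thus K = 5/3. Here |A + A| = 2|A| − 1 = 5, the minimum possible — so K = 5/3 is minimal, which holds iff A is an arithmetic progression.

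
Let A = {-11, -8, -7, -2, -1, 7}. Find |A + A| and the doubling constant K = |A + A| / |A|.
K = |A + A| / |A| = 19/6

Enumerate A + A = {a + b : a, b ∈ A}. With |A| = 6, there are |A|^2 = 36 ordered sum pairs; collecting distinct values, A + A = {-22, -19, -18, -16, -15, -14, -13, -12, -10, -9, -8, -4, -3, -2, -1, 0, 5, 6, 14}, so |A + A| = 19. Thus K = 19/6. For comparison, the minimum possible |A + A| over all 6-element sets is 2·6 − 1 = 11 (so min K = 11/6), attained only by arithmetic progressions.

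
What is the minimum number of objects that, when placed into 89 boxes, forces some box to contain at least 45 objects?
n = (45 − 1)·89 + 1 = 3917

By the generalised pigeonhole principle, to guarantee some box contains ≥ r objects we need more than (r − 1) · k objects total. Threshold: n = (r − 1) · k + 1. With r = 45 and k = 89: n = 44 · 89 + 1 = 3916 + 1 = 3917. For n = 3916 = 44 · 89, we can put exactly 44 objects in every box, avoiding 45 in any single one — so 3917 is tight.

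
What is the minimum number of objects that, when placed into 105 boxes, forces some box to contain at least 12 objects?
n = (12 − 1)·105 + 1 = 1156

By the generalised pigeonhole principle, to guarantee some box contains ≥ r objects we need more than (r − 1) · k objects total. Threshold: n = (r − 1) · k + 1. With r = 12 and k = 105: n = 11 · 105 + 1 = 1155 + 1 = 1156. For n = 1155 = 11 · 105, we can put exactly 11 objects in every box, avoiding 12 in any single one — so 1156 is tight.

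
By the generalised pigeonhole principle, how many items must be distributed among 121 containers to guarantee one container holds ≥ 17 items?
n = (17 − 1)·121 + 1 = 1937

By the generalised pigeonhole principle, to guarantee some box contains ≥ r objects we need more than (r − 1) · k objects total. Threshold: n = (r − 1) · k + 1. With r = 17 and k = 121: n = 16 · 121 + 1 = 1936 + 1 = 1937. For n = 1936 = 16 · 121, we can put exactly 16 objects in every box, avoiding 17 in any single one — so 1937 is tight.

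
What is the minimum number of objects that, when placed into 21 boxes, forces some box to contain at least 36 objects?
n = (36 − 1)·21 + 1 = 736

By the generalised pigeonhole principle, to guarantee some box contains ≥ r objects we need more than (r − 1) · k objects total. Threshold: n = (r − 1) · k + 1. With r = 36 and k = 21: n = 35 · 21 + 1 = 735 + 1 = 736. For n = 735 = 35 · 21, we can put exactly 35 objects in every box, avoiding 36 in any single one — so 736 is tight.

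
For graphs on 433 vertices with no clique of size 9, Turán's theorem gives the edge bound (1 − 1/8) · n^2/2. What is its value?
Turán density bound = (7/8) · 433^2/2 = 1312423/16 ≈ 82026.4375

Turán's theorem: ex(n, K_{r+1}) is achieved by the complete r-partite Turán graph T(n, r) with parts as balanced as possible, and is at most (1 − 1/r) · n^2/2. For r = 8, n = 433: the density bound is (7/8) · 187489/2 = 1312423/16 ≈ 82026.4375. The integer-valued extremum is e(T(433, 8)) = 82026, which is strictly less than the density bound 1312423/16 since 8 ∤ 433 (the parts of T(433, 8) cannot all be equal).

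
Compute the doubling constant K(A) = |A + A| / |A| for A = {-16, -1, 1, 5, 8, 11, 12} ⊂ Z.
K = |A + A| / |A| = 25/7

Enumerate A + A = {a + b : a, b ∈ A}. With |A| = 7, there are |A|^2 = 49 ordered sum pairs; collecting distinct values, A + A = {-32, -17, -15, -11, -8, -5, -4, -2, 0, 2, 4, 6, 7, 9, 10, 11, 12, 13, 16, 17, 19, 20, 22, 23, 24}, so |A + A| = 25. Thus K = 25/7. For comparison, the minimum possible |A + A| over all 7-element sets is 2·7 − 1 = 13 (so min K = 13/7), attained only by arithmetic progressions.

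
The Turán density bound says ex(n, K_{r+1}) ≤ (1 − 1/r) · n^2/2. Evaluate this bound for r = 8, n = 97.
Turán density bound = (7/8) · 97^2/2 = 65863/16 ≈ 4116.4375

Turán's theorem: ex(n, K_{r+1}) is achieved by the complete r-partite Turán graph T(n, r) with parts as balanced as possible, and is at most (1 − 1/r) · n^2/2. For r = 8, n = 97: the density bound is (7/8) · 9409/2 = 65863/16 ≈ 4116.4375. The integer-valued extremum is e(T(97, 8)) = 4116, which is strictly less than the density bound 65863/16 since 8 ∤ 97 (the parts of T(97, 8) cannot all be equal).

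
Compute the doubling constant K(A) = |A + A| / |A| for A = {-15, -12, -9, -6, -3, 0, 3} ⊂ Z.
K = |A + A| / |A| = 13/7

Enumerate A + A = {a + b : a, b ∈ A}. With |A| = 7, there are |A|^2 = 49 ordered sum pairs; collecting distinct values, A + A = {-30, -27, -24, -21, -18, -15, -12, -9, -6, -3, 0, 3, 6}, so |A + A| = 13. Thus K = 13/7. Here |A + A| = 2|A| − 1 = 13, the minimum possible — so K = 13/7 is minimal, which holds iff A is an arithmetic progression.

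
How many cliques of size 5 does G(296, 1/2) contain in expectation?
E[# K_5] = C(296, 5) · (1/2)^C(5, 2) = 18303337304 / 2^10 = 2287917163/128 = 17874352.8359375

For each 5-subset S of vertices (there are C(296, 5) = 18303337304 such S), let X_S = 1 if S induces a K_5 (all C(5, 2) = 10 edges present). Then P(X_S = 1) = (1/2)^10 = 1/1024. By linearity of expectation, E[# K_5] = C(296, 5) · (1/2)^10 = 18303337304 / 1024 = 2287917163/128 = 17874352.8359375.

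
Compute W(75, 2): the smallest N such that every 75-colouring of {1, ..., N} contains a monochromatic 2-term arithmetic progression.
W(75, 2) = 75 + 1 = 76

A 2-term AP is any pair of integers, so a monochromatic 2-AP exists iff some colour is used at least twice. With 75 colours, the colouring i ↦ i on {1, ..., 75} uses each colour once, avoiding any monochromatic pair, so W(75, 2) > 75. For {1, ..., 76}, pigeonhole forces two integers of the same colour, which form a monochromatic 2-AP. Hence W(75, 2) = 76.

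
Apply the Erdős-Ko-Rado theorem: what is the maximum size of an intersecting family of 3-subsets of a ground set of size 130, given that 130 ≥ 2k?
max |F| = C(129, 2) = 8256

Erdős-Ko-Rado (1961): when n ≥ 2k, max |F| = C(n−1, k−1). The bound is attained by the star {A : i ∈ A} for any fixed i ∈ [n]. Here C(130−1, 3−1) = C(129, 2) = 8256.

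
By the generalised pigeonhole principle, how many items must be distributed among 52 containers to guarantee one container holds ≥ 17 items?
n = (17 − 1)·52 + 1 = 833

By the generalised pigeonhole principle, to guarantee some box contains ≥ r objects we need more than (r − 1) · k objects total. Threshold: n = (r − 1) · k + 1. With r = 17 and k = 52: n = 16 · 52 + 1 = 832 + 1 = 833. For n = 832 = 16 · 52, we can put exactly 16 objects in every box, avoiding 17 in any single one — so 833 is tight.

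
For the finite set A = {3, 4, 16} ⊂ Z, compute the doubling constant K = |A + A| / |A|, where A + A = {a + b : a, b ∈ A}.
K = |A + A| / |A| = 6/3 = 2

Enumerate A + A = {a + b : a, b ∈ A}. With |A| = 3, there are |A|^2 = 9 ordered sum pairs; collecting distinct values, A + A = {6, 7, 8, 19, 20, 32}, so |A + A| = 6. Thus K = 6/3 = 2. For comparison, the minimum possible |A + A| over all 3-element sets is 2·3 − 1 = 5 (so min K = 5/3), attained only by arithmetic progressions.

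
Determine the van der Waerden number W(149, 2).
W(149, 2) = 149 + 1 = 150

A 2-term AP is any pair of integers, so a monochromatic 2-AP exists iff some colour is used at least twice. With 149 colours, the colouring i ↦ i on {1, ..., 149} uses each colour once, avoiding any monochromatic pair, so W(149, 2) > 149. For {1, ..., 150}, pigeonhole forces two integers of the same colour, which form a monochromatic 2-AP. Hence W(149, 2) = 150.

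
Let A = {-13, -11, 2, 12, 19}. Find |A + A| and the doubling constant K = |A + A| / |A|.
K = |A + A| / |A| = 15/5 = 3

Enumerate A + A = {a + b : a, b ∈ A}. With |A| = 5, there are |A|^2 = 25 ordered sum pairs; collecting distinct values, A + A = {-26, -24, -22, -11, -9, -1, 1, 4, 6, 8, 14, 21, 24, 31, 38}, so |A + A| = 15. Thus K = 15/5 = 3. For comparison, the minimum possible |A + A| over all 5-element sets is 2·5 − 1 = 9 (so min K = 9/5), attained only by arithmetic progressions.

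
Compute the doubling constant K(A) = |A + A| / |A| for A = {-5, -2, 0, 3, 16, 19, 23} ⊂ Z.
K = |A + A| / |A| = 25/7

Enumerate A + A = {a + b : a, b ∈ A}. With |A| = 7, there are |A|^2 = 49 ordered sum pairs; collecting distinct values, A + A = {-10, -7, -5, -4, -2, 0, 1, 3, 6, 11, 14, 16, 17, 18, 19, 21, 22, 23, 26, 32, 35, 38, 39, 42, 46}, so |A + A| = 25. Thus K = 25/7. For comparison, the minimum possible |A + A| over all 7-element sets is 2·7 − 1 = 13 (so min K = 13/7), attained only by arithmetic progressions.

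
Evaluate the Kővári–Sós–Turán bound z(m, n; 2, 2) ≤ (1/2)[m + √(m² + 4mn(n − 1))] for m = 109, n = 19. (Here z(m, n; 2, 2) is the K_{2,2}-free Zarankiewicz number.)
z(109, 19; 2, 2) ≤ (1/2)[109 + √(109² + 4·109·19·18)] = (1/2)[109 + √160993] = 255.1197

Kővári–Sós–Turán: let r_1, ..., r_109 be the row sums and z = Σ r_i the total number of 1s. Each pair of columns can share at most one row with both entries 1 (else a 2×2 all-ones block appears), so Σ_i C(r_i, 2) ≤ C(19, 2) = 171. By convexity Σ_i C(r_i, 2) ≥ 109·C(z/109, 2) = z(z − 109)/(2·109), giving z² − 109z − 109·19·18 ≤ 0 and hence z ≤ (1/2)[109 + √(11881 + 4·37278)] = (1/2)[109 + √160993] ≈ (1/2)(109 + 401.2393) = 255.1197.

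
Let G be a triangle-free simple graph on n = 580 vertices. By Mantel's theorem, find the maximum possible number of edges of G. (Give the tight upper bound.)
ex(580, K_3) = ⌊580^2/4⌋ = 84100

Mantel (1907): a triangle-free graph on n vertices has at most ⌊n^2/4⌋ edges, with equality for the complete bipartite graph K_{⌊n/2⌋, ⌈n/2⌉}. For n = 580: ⌊580^2/4⌋ = ⌊336400/4⌋ = 84100. The extremal graph is K_{290, 290}, which has 290·290 = 84100 edges.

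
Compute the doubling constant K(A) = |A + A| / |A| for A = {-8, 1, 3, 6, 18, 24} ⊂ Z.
K = |A + A| / |A| = 21/6 = 7/2

Enumerate A + A = {a + b : a, b ∈ A}. With |A| = 6, there are |A|^2 = 36 ordered sum pairs; collecting distinct values, A + A = {-16, -7, -5, -2, 2, 4, 6, 7, 9, 10, 12, 16, 19, 21, 24, 25, 27, 30, 36, 42, 48}, so |A + A| = 21. Thus K = 21/6 = 7/2. For comparison, the minimum possible |A + A| over all 6-element sets is 2·6 − 1 = 11 (so min K = 11/6), attained only by arithmetic progressions.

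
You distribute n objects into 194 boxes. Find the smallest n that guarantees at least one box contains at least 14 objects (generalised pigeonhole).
n = (14 − 1)·194 + 1 = 2523

By the generalised pigeonhole principle, to guarantee some box contains ≥ r objects we need more than (r − 1) · k objects total. Threshold: n = (r − 1) · k + 1. With r = 14 and k = 194: n = 13 · 194 + 1 = 2522 + 1 = 2523. For n = 2522 = 13 · 194, we can put exactly 13 objects in every box, avoiding 14 in any single one — so 2523 is tight.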